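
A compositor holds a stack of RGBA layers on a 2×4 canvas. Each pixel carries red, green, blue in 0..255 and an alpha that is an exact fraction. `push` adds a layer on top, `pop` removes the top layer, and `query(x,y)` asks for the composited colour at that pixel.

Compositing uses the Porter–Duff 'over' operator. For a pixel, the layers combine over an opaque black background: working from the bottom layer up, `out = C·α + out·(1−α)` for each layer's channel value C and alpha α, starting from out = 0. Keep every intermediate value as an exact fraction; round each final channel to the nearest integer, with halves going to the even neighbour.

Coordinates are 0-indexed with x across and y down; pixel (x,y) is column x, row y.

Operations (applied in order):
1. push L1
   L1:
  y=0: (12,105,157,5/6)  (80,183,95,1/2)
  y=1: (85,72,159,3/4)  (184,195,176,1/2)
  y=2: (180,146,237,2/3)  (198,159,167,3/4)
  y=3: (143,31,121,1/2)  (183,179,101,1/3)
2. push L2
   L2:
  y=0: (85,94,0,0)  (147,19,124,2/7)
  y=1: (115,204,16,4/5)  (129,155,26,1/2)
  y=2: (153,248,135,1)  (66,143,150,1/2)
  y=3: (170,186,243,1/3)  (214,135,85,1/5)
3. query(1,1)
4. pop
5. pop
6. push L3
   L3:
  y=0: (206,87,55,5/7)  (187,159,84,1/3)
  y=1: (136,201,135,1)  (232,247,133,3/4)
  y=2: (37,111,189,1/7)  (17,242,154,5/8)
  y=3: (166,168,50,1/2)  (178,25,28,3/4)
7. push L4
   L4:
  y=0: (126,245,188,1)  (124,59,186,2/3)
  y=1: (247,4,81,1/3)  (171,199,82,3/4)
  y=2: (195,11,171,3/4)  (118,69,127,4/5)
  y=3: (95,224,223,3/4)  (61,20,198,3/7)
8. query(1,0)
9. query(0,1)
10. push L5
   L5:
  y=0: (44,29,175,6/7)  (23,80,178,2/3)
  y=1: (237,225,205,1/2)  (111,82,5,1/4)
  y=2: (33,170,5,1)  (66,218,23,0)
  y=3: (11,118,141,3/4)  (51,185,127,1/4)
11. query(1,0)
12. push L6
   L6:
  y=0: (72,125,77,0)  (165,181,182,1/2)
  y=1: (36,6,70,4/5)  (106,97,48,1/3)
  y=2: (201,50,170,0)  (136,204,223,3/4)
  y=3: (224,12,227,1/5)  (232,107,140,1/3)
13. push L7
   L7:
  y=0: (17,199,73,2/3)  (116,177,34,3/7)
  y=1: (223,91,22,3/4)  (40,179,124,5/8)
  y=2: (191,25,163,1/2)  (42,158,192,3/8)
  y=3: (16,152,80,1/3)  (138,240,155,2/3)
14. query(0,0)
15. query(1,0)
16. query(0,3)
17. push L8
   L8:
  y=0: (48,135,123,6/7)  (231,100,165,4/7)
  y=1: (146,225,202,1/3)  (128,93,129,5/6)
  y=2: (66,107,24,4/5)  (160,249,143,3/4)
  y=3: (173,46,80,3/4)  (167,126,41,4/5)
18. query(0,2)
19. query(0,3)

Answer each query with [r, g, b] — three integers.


query (1,1) [L1,L2] — begin 0,0,0
+L1 (α=1/2) → [92, 195/2, 88]
+L2 (α=1/2) → [221/2, 505/4, 57]
→ [110, 126, 57]

(1,0) stack=L3,L4; from [0,0,0]:
after L3 α=1/3: [187/3, 53, 28]
after L4 α=2/3: [931/9, 57, 400/3]
rounded: [103, 57, 133]

(0,1) stack=L3,L4; from [0,0,0]:
+L3 (α=1) → [136, 201, 135]
+L4 (α=1/3) → [173, 406/3, 117]
rounded: [173, 135, 117]

at x=1,y=0 over L3,L4,L5:
+L3 (α=1/3) → [187/3, 53, 28]
+L4 (α=2/3) → [931/9, 57, 400/3]
+L5 (α=2/3) → [1345/27, 217/3, 1468/9]
→ [50, 72, 163]

query (0,0) [L3,L4,L5,L6,L7] — begin 0,0,0
+L3 (α=5/7) → [1030/7, 435/7, 275/7]
+L4 (α=1) → [126, 245, 188]
+L5 (α=6/7) → [390/7, 419/7, 1238/7]
+L6 (α=0) → [390/7, 419/7, 1238/7]
+L7 (α=2/3) → [628/21, 3205/21, 2260/21]
= [30, 153, 108]

at x=1,y=0 over L3,L4,L5,L6,L7:
+L3 (α=1/3) → [187/3, 53, 28]
+L4 (α=2/3) → [931/9, 57, 400/3]
+L5 (α=2/3) → [1345/27, 217/3, 1468/9]
+L6 (α=1/2) → [2900/27, 380/3, 1553/9]
+L7 (α=3/7) → [20996/189, 3113/21, 7130/63]
= [111, 148, 113]

(0,3) stack=L3,L4,L5,L6,L7; from [0,0,0]:
+L3 (α=1/2) → [83, 84, 25]
+L4 (α=3/4) → [92, 189, 347/2]
+L5 (α=3/4) → [125/4, 543/4, 1193/8]
+L6 (α=1/5) → [349/5, 111, 1647/10]
+L7 (α=1/3) → [778/15, 374/3, 2047/15]
→ [52, 125, 136]

at x=0,y=2 over L3,L4,L5,L6,L7,L8:
after L3 α=1/7: [37/7, 111/7, 27]
after L4 α=3/4: [1033/7, 171/14, 135]
after L5 α=1: [33, 170, 5]
after L6 α=0: [33, 170, 5]
after L7 α=1/2: [112, 195/2, 84]
after L8 α=4/5: [376/5, 1051/10, 36]
rounded: [75, 105, 36]

query (0,3) [L3,L4,L5,L6,L7,L8] — begin 0,0,0
L3 α=1/2: [83, 84, 25]
L4 α=3/4: [92, 189, 347/2]
L5 α=3/4: [125/4, 543/4, 1193/8]
L6 α=1/5: [349/5, 111, 1647/10]
L7 α=1/3: [778/15, 374/3, 2047/15]
L8 α=3/4: [8563/60, 197/3, 5647/60]
rounded: [143, 66, 94]


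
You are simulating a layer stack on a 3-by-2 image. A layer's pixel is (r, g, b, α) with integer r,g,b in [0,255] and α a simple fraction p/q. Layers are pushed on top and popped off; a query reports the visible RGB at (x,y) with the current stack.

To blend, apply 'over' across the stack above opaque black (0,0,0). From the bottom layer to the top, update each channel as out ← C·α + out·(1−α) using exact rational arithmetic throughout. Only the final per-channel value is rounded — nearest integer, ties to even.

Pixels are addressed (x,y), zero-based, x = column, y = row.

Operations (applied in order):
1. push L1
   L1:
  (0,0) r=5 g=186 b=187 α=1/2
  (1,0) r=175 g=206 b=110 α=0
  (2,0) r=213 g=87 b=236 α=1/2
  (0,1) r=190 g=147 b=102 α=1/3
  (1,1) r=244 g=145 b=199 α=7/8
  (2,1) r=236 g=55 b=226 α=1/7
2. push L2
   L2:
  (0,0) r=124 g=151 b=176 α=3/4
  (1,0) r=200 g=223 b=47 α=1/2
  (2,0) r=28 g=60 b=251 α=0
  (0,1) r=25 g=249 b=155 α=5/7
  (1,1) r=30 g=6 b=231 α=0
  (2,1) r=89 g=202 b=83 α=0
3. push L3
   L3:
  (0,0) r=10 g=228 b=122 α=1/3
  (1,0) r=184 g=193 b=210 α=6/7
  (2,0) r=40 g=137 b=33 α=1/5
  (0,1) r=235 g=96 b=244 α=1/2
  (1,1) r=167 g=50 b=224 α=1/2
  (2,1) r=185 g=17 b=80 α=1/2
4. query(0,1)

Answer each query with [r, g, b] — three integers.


at x=0,y=1 over L1,L2,L3:
L1 α=1/3: [190/3, 49, 34]
L2 α=5/7: [755/21, 1343/7, 843/7]
L3 α=1/2: [2845/21, 2015/14, 2551/14]
rounded: [135, 144, 182]


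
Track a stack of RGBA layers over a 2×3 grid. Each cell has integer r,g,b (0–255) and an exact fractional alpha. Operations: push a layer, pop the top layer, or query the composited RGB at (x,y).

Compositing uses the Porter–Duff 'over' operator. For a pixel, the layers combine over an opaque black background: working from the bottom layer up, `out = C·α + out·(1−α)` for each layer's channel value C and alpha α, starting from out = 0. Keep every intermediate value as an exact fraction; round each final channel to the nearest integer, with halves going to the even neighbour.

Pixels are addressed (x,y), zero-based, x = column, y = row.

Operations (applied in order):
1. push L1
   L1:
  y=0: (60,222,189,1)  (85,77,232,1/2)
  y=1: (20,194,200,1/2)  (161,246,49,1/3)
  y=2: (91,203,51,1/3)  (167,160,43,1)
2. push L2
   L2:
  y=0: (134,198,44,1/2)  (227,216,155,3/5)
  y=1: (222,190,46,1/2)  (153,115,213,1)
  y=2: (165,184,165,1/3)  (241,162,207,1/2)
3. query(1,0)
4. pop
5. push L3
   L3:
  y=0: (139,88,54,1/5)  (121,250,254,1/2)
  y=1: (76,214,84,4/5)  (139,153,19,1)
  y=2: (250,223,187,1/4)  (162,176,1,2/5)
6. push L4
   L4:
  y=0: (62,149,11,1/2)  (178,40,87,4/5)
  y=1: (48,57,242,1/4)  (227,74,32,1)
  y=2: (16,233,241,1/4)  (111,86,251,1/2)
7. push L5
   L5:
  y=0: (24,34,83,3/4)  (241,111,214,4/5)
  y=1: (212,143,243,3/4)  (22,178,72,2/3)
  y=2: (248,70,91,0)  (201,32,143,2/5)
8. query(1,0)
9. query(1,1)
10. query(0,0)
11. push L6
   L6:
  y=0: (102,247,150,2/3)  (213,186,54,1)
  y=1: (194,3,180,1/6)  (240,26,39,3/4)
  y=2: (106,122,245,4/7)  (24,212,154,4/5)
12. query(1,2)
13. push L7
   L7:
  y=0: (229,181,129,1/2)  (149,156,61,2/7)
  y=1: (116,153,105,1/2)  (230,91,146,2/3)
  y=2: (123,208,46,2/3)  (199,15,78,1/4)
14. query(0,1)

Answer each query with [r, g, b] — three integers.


at x=1,y=0 over L1,L2:
after L1 α=1/2: [85/2, 77/2, 116]
after L2 α=3/5: [766/5, 145, 697/5]
rounded: [153, 145, 139]

query (1,0) [L1,L3,L4,L5] — begin 0,0,0
+L1 (α=1/2) → [85/2, 77/2, 116]
+L3 (α=1/2) → [327/4, 577/4, 185]
+L4 (α=4/5) → [635/4, 1217/20, 533/5]
+L5 (α=4/5) → [4491/20, 10097/100, 4813/25]
→ [225, 101, 193]

query (1,1) [L1,L3,L4,L5] — begin 0,0,0
+L1 (α=1/3) → [161/3, 82, 49/3]
+L3 (α=1) → [139, 153, 19]
+L4 (α=1) → [227, 74, 32]
+L5 (α=2/3) → [271/3, 430/3, 176/3]
= [90, 143, 59]

at x=0,y=0 over L1,L3,L4,L5:
L1 α=1: [60, 222, 189]
L3 α=1/5: [379/5, 976/5, 162]
L4 α=1/2: [689/10, 1721/10, 173/2]
L5 α=3/4: [1409/40, 2741/40, 671/8]
→ [35, 69, 84]

(1,2) stack=L1,L3,L4,L5,L6; from [0,0,0]:
after L1 α=1: [167, 160, 43]
after L3 α=2/5: [165, 832/5, 131/5]
after L4 α=1/2: [138, 631/5, 693/5]
after L5 α=2/5: [816/5, 2213/25, 3509/25]
after L6 α=4/5: [1296/25, 23413/125, 18909/125]
rounded: [52, 187, 151]

(0,1) stack=L1,L3,L4,L5,L6,L7; from [0,0,0]:
after L1 α=1/2: [10, 97, 100]
after L3 α=4/5: [314/5, 953/5, 436/5]
after L4 α=1/4: [591/10, 786/5, 1259/10]
after L5 α=3/4: [6951/40, 2931/20, 8549/40]
after L6 α=1/6: [8503/48, 981/8, 9989/48]
after L7 α=1/2: [14071/96, 2205/16, 15029/96]
= [147, 138, 157]


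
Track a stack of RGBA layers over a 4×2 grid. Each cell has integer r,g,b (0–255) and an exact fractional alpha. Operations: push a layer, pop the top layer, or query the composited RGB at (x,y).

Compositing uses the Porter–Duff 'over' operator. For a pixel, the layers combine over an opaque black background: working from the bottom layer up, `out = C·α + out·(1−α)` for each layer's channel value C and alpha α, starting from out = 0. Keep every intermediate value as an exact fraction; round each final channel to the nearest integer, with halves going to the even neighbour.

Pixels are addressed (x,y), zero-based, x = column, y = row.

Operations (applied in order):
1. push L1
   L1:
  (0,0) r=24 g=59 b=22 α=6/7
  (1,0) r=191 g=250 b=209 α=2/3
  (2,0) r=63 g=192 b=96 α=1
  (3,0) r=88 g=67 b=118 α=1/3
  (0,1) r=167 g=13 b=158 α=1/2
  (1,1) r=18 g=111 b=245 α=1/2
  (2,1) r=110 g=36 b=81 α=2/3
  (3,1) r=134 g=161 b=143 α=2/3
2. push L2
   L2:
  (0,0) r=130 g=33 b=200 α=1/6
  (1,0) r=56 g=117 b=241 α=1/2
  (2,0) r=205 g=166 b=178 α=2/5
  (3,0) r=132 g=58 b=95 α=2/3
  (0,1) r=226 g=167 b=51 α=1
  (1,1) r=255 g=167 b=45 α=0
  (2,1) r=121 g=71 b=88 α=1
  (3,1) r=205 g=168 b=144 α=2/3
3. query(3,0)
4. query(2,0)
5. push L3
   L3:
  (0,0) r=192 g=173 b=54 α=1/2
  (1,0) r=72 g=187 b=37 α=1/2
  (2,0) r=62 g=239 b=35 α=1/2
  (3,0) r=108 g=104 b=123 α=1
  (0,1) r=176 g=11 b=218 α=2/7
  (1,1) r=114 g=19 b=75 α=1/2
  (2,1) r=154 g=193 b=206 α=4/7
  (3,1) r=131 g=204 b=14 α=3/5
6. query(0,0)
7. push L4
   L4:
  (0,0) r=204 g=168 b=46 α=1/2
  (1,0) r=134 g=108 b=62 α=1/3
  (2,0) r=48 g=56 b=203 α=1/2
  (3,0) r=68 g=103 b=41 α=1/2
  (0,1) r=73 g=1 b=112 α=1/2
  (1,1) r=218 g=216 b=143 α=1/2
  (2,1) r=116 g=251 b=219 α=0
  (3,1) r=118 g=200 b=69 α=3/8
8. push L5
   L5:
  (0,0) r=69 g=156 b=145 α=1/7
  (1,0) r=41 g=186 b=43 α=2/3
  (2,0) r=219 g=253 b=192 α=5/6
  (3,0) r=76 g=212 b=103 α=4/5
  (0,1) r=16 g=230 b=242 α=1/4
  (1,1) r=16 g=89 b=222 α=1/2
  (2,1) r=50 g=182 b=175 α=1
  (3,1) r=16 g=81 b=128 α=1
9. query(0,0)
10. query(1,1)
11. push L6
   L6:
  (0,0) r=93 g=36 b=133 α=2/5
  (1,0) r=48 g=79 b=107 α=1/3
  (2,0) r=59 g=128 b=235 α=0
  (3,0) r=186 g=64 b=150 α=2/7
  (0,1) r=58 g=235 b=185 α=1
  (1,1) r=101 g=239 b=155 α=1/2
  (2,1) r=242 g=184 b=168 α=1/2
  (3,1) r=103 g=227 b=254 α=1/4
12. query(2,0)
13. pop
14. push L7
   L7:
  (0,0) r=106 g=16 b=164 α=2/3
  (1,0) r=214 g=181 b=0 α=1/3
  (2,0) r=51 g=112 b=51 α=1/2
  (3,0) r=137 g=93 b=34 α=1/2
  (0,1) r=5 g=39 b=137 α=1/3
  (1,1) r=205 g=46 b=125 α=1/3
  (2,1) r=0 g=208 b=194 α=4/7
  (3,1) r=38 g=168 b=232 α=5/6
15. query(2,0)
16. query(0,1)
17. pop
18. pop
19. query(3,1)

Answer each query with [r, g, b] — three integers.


query (3,0) [L1,L2] — begin 0,0,0
+L1 (α=1/3) → [88/3, 67/3, 118/3]
+L2 (α=2/3) → [880/9, 415/9, 688/9]
→ [98, 46, 76]

query (2,0) [L1,L2] — begin 0,0,0
after L1 α=1: [63, 192, 96]
after L2 α=2/5: [599/5, 908/5, 644/5]
= [120, 182, 129]

at x=0,y=0 over L1,L2,L3:
+L1 (α=6/7) → [144/7, 354/7, 132/7]
+L2 (α=1/6) → [815/21, 667/14, 1030/21]
+L3 (α=1/2) → [4847/42, 3089/28, 1082/21]
→ [115, 110, 52]

at x=0,y=0 over L1,L2,L3,L4,L5:
L1 α=6/7: [144/7, 354/7, 132/7]
L2 α=1/6: [815/21, 667/14, 1030/21]
L3 α=1/2: [4847/42, 3089/28, 1082/21]
L4 α=1/2: [13415/84, 7793/56, 1024/21]
L5 α=1/7: [14381/98, 27747/196, 3063/49]
rounded: [147, 142, 63]

(1,1) stack=L1,L2,L3,L4,L5; from [0,0,0]:
+L1 (α=1/2) → [9, 111/2, 245/2]
+L2 (α=0) → [9, 111/2, 245/2]
+L3 (α=1/2) → [123/2, 149/4, 395/4]
+L4 (α=1/2) → [559/4, 1013/8, 967/8]
+L5 (α=1/2) → [623/8, 1725/16, 2743/16]
→ [78, 108, 171]

query (2,0) [L1,L2,L3,L4,L5,L6] — begin 0,0,0
L1 α=1: [63, 192, 96]
L2 α=2/5: [599/5, 908/5, 644/5]
L3 α=1/2: [909/10, 2103/10, 819/10]
L4 α=1/2: [1389/20, 2663/20, 2849/20]
L5 α=5/6: [7763/40, 9321/40, 22049/120]
L6 α=0: [7763/40, 9321/40, 22049/120]
= [194, 233, 184]

at x=2,y=0 over L1,L2,L3,L4,L5,L7:
L1 α=1: [63, 192, 96]
L2 α=2/5: [599/5, 908/5, 644/5]
L3 α=1/2: [909/10, 2103/10, 819/10]
L4 α=1/2: [1389/20, 2663/20, 2849/20]
L5 α=5/6: [7763/40, 9321/40, 22049/120]
L7 α=1/2: [9803/80, 13801/80, 28169/240]
rounded: [123, 173, 117]

(0,1) stack=L1,L2,L3,L4,L5,L7; from [0,0,0]:
+L1 (α=1/2) → [167/2, 13/2, 79]
+L2 (α=1) → [226, 167, 51]
+L3 (α=2/7) → [1482/7, 857/7, 691/7]
+L4 (α=1/2) → [1993/14, 432/7, 1475/14]
+L5 (α=1/4) → [6203/56, 1453/14, 7813/56]
+L7 (α=1/3) → [6343/84, 1726/21, 3883/28]
= [76, 82, 139]

at x=3,y=1 over L1,L2,L3,L4:
after L1 α=2/3: [268/3, 322/3, 286/3]
after L2 α=2/3: [1498/9, 1330/9, 1150/9]
after L3 α=3/5: [6533/45, 8168/45, 2678/45]
after L4 α=3/8: [9719/72, 1696/9, 4541/72]
= [135, 188, 63]


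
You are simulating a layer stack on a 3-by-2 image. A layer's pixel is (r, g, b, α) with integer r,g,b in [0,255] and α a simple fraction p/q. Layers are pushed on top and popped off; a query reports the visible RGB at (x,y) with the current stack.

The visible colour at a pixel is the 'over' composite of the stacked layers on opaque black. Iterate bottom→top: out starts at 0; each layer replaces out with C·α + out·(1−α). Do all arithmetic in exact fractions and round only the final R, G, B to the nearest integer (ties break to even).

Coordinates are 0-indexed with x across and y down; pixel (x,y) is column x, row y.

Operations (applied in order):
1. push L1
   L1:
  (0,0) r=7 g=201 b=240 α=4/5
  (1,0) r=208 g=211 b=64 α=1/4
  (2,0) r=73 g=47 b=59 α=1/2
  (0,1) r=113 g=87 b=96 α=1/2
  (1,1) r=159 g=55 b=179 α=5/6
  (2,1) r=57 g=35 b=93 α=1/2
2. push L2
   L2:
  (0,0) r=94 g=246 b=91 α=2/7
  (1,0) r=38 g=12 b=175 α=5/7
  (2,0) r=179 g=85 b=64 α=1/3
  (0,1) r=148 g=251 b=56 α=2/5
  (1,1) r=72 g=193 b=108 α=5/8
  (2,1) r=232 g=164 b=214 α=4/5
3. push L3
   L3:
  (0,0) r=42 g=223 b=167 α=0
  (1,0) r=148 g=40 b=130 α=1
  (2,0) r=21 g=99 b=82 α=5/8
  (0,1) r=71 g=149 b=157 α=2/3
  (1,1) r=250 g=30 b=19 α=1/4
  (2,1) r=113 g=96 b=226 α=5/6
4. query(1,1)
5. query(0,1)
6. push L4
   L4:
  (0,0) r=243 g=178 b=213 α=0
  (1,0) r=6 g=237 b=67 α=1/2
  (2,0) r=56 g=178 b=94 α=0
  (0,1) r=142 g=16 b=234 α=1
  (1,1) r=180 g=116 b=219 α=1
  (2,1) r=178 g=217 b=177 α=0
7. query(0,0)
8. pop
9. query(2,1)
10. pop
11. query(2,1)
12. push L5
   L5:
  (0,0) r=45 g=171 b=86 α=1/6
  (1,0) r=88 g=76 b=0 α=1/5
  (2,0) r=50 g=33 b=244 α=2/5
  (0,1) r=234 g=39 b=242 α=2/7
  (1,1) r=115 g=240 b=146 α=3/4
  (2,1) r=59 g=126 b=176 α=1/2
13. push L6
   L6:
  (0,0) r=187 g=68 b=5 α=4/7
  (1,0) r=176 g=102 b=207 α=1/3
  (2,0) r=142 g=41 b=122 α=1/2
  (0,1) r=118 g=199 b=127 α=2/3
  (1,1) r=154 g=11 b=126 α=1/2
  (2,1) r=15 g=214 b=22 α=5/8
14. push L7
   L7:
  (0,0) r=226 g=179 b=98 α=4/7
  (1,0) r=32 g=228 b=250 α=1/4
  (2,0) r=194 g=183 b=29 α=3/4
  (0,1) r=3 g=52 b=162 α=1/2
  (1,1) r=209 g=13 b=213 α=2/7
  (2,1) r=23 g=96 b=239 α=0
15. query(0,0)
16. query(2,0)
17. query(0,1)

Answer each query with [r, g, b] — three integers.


query (1,1) [L1,L2,L3] — begin 0,0,0
L1 α=5/6: [265/2, 275/6, 895/6]
L2 α=5/8: [1515/16, 2205/16, 1975/16]
L3 α=1/4: [8545/64, 7095/64, 6229/64]
→ [134, 111, 97]

query (0,1) [L1,L2,L3] — begin 0,0,0
+L1 (α=1/2) → [113/2, 87/2, 48]
+L2 (α=2/5) → [931/10, 253/2, 256/5]
+L3 (α=2/3) → [2351/30, 283/2, 1826/15]
= [78, 142, 122]

(0,0) stack=L1,L2,L3,L4; from [0,0,0]:
L1 α=4/5: [28/5, 804/5, 192]
L2 α=2/7: [216/7, 1296/7, 1142/7]
L3 α=0: [216/7, 1296/7, 1142/7]
L4 α=0: [216/7, 1296/7, 1142/7]
rounded: [31, 185, 163]

at x=2,y=1 over L1,L2,L3:
L1 α=1/2: [57/2, 35/2, 93/2]
L2 α=4/5: [1913/10, 1347/10, 361/2]
L3 α=5/6: [2521/20, 2049/20, 2621/12]
rounded: [126, 102, 218]

at x=2,y=1 over L1,L2:
L1 α=1/2: [57/2, 35/2, 93/2]
L2 α=4/5: [1913/10, 1347/10, 361/2]
→ [191, 135, 180]

(0,0) stack=L1,L2,L5,L6,L7; from [0,0,0]:
after L1 α=4/5: [28/5, 804/5, 192]
after L2 α=2/7: [216/7, 1296/7, 1142/7]
after L5 α=1/6: [465/14, 2559/14, 1052/7]
after L6 α=4/7: [11867/98, 11485/98, 3296/49]
after L7 α=4/7: [124193/686, 104623/686, 29096/343]
= [181, 153, 85]

(2,0) stack=L1,L2,L5,L6,L7; from [0,0,0]:
after L1 α=1/2: [73/2, 47/2, 59/2]
after L2 α=1/3: [84, 44, 41]
after L5 α=2/5: [352/5, 198/5, 611/5]
after L6 α=1/2: [531/5, 403/10, 1221/10]
after L7 α=3/4: [3441/20, 5893/40, 2091/40]
→ [172, 147, 52]

at x=0,y=1 over L1,L2,L5,L6,L7:
L1 α=1/2: [113/2, 87/2, 48]
L2 α=2/5: [931/10, 253/2, 256/5]
L5 α=2/7: [1867/14, 203/2, 740/7]
L6 α=2/3: [5171/42, 333/2, 2518/21]
L7 α=1/2: [5297/84, 437/4, 2960/21]
= [63, 109, 141]


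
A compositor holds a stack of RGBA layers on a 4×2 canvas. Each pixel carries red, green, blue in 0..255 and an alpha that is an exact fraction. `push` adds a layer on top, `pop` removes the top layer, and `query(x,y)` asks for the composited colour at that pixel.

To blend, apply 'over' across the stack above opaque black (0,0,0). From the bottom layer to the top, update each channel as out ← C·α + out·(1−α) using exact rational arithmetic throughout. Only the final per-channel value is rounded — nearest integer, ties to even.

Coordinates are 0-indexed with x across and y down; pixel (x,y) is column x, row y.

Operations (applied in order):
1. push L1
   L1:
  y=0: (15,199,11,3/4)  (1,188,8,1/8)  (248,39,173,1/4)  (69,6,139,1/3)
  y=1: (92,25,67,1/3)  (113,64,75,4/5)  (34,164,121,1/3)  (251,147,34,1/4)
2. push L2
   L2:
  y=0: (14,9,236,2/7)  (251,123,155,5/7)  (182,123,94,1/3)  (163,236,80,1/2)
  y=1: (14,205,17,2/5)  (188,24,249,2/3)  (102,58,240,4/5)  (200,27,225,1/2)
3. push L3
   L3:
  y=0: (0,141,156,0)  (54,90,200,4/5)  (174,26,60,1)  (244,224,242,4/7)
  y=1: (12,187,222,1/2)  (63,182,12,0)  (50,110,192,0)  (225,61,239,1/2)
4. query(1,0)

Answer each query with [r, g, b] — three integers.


query (1,0) [L1,L2,L3] — begin 0,0,0
L1 α=1/8: [1/8, 47/2, 1]
L2 α=5/7: [5021/28, 662/7, 111]
L3 α=4/5: [11069/140, 3182/35, 911/5]
= [79, 91, 182]


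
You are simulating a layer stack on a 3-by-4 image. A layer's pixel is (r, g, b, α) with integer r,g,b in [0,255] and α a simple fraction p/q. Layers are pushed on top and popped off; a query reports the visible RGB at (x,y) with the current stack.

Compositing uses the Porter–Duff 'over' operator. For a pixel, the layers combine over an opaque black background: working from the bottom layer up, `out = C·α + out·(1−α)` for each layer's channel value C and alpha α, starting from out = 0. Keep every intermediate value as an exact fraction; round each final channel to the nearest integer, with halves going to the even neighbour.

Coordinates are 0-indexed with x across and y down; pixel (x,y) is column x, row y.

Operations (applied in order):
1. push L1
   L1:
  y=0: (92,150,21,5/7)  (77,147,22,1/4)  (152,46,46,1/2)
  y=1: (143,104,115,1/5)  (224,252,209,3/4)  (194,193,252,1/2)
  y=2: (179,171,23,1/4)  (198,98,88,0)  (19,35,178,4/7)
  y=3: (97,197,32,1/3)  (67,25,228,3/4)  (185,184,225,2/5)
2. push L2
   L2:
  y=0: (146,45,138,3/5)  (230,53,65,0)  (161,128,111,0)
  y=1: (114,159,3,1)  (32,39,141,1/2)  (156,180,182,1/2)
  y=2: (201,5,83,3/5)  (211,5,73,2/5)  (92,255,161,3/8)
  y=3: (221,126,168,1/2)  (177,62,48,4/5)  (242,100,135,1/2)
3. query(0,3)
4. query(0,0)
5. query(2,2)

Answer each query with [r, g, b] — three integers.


at x=0,y=3 over L1,L2:
+L1 (α=1/3) → [97/3, 197/3, 32/3]
+L2 (α=1/2) → [380/3, 575/6, 268/3]
= [127, 96, 89]

(0,0) stack=L1,L2; from [0,0,0]:
L1 α=5/7: [460/7, 750/7, 15]
L2 α=3/5: [3986/35, 489/7, 444/5]
→ [114, 70, 89]

at x=2,y=2 over L1,L2:
after L1 α=4/7: [76/7, 20, 712/7]
after L2 α=3/8: [289/7, 865/8, 6941/56]
→ [41, 108, 124]


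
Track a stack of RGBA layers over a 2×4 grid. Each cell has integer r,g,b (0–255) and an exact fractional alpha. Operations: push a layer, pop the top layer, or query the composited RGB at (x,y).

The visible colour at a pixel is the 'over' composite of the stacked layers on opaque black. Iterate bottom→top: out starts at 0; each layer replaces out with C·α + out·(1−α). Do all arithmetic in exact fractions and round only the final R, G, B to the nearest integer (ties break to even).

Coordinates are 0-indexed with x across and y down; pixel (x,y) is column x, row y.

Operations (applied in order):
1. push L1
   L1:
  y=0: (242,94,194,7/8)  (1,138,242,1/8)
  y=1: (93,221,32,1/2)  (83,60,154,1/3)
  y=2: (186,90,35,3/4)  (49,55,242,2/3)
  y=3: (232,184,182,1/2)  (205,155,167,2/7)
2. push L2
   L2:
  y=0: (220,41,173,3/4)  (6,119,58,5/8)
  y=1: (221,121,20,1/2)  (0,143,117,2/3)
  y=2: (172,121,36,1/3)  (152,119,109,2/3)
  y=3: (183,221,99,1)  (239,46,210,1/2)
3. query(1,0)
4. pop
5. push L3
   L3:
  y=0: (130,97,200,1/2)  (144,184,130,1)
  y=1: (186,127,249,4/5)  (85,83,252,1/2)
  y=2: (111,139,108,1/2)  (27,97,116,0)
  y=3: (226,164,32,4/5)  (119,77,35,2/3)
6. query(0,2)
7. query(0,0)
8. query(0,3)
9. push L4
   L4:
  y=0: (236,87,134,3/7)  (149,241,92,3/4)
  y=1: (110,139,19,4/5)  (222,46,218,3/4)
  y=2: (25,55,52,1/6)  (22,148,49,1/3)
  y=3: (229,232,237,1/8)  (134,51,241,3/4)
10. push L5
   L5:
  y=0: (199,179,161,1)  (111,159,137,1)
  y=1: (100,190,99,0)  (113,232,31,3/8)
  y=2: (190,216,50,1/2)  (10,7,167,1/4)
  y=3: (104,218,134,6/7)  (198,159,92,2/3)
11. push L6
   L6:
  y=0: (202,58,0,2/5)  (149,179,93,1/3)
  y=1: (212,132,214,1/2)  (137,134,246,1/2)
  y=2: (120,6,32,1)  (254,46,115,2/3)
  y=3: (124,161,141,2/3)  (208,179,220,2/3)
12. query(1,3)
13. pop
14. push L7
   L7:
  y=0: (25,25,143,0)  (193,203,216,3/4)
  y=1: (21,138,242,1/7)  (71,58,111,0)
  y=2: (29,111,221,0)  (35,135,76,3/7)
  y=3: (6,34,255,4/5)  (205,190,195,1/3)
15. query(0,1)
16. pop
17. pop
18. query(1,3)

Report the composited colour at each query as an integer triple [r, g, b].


at x=1,y=0 over L1,L2:
L1 α=1/8: [1/8, 69/4, 121/4]
L2 α=5/8: [243/64, 2587/32, 1523/32]
rounded: [4, 81, 48]

query (0,2) [L1,L3] — begin 0,0,0
+L1 (α=3/4) → [279/2, 135/2, 105/4]
+L3 (α=1/2) → [501/4, 413/4, 537/8]
→ [125, 103, 67]

at x=0,y=0 over L1,L3:
L1 α=7/8: [847/4, 329/4, 679/4]
L3 α=1/2: [1367/8, 717/8, 1479/8]
= [171, 90, 185]

at x=0,y=3 over L1,L3:
L1 α=1/2: [116, 92, 91]
L3 α=4/5: [204, 748/5, 219/5]
→ [204, 150, 44]

at x=1,y=3 over L1,L3,L4,L5,L6:
L1 α=2/7: [410/7, 310/7, 334/7]
L3 α=2/3: [692/7, 1388/21, 824/21]
L4 α=3/4: [1753/14, 4601/84, 16007/84]
L5 α=2/3: [7297/42, 31313/252, 31463/252]
L6 α=2/3: [24769/126, 121529/756, 142343/756]
→ [197, 161, 188]

query (0,1) [L1,L3,L4,L5,L7] — begin 0,0,0
L1 α=1/2: [93/2, 221/2, 16]
L3 α=4/5: [1581/10, 1237/10, 1012/5]
L4 α=4/5: [5981/50, 6797/50, 1392/25]
L5 α=0: [5981/50, 6797/50, 1392/25]
L7 α=1/7: [18468/175, 23841/175, 14402/175]
rounded: [106, 136, 82]

(1,3) stack=L1,L3,L4; from [0,0,0]:
L1 α=2/7: [410/7, 310/7, 334/7]
L3 α=2/3: [692/7, 1388/21, 824/21]
L4 α=3/4: [1753/14, 4601/84, 16007/84]
= [125, 55, 191]


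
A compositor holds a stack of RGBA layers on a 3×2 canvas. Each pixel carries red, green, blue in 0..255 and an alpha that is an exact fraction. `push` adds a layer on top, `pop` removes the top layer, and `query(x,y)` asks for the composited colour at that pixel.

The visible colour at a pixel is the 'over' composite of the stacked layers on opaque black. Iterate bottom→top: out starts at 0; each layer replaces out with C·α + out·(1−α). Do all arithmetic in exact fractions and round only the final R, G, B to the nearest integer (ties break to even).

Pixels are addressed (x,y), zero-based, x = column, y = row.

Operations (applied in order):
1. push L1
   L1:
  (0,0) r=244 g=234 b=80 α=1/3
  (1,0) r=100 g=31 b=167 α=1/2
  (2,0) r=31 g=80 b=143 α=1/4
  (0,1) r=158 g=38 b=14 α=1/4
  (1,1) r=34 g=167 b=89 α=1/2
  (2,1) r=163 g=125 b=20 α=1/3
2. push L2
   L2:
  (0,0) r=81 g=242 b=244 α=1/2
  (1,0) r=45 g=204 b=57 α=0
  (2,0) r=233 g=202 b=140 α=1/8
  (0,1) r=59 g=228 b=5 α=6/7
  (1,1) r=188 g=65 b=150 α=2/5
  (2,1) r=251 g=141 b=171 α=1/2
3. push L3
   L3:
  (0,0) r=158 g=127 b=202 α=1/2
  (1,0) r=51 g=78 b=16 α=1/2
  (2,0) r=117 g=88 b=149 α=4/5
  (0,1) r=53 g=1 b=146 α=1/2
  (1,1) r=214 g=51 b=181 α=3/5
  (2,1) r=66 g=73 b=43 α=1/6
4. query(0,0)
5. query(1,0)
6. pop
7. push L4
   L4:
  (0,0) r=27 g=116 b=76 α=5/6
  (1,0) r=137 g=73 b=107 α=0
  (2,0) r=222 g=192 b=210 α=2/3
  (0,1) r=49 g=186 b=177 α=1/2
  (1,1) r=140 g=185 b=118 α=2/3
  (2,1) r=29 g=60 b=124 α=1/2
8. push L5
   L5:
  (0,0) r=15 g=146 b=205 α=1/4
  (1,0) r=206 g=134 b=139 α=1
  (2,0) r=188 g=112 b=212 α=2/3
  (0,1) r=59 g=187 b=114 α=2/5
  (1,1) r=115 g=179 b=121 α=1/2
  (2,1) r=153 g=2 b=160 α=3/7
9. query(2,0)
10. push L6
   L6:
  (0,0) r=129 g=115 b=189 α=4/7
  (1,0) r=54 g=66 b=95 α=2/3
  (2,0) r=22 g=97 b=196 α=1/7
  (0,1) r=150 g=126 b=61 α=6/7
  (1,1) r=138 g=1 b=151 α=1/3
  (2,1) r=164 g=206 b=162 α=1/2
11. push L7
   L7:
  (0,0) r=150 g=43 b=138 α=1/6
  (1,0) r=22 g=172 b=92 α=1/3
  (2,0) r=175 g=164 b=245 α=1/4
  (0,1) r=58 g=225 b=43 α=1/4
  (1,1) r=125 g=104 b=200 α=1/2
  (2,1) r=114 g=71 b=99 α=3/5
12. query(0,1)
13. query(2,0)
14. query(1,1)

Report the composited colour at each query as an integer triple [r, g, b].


(0,0) stack=L1,L2,L3; from [0,0,0]:
+L1 (α=1/3) → [244/3, 78, 80/3]
+L2 (α=1/2) → [487/6, 160, 406/3]
+L3 (α=1/2) → [1435/12, 287/2, 506/3]
rounded: [120, 144, 169]

query (1,0) [L1,L2,L3] — begin 0,0,0
+L1 (α=1/2) → [50, 31/2, 167/2]
+L2 (α=0) → [50, 31/2, 167/2]
+L3 (α=1/2) → [101/2, 187/4, 199/4]
→ [50, 47, 50]

query (2,0) [L1,L2,L4,L5] — begin 0,0,0
after L1 α=1/4: [31/4, 20, 143/4]
after L2 α=1/8: [1149/32, 171/4, 1561/32]
after L4 α=2/3: [5119/32, 569/4, 15001/96]
after L5 α=2/3: [5717/32, 1465/12, 55705/288]
→ [179, 122, 193]

at x=0,y=1 over L1,L2,L4,L5,L6,L7:
+L1 (α=1/4) → [79/2, 19/2, 7/2]
+L2 (α=6/7) → [787/14, 2755/14, 67/14]
+L4 (α=1/2) → [1473/28, 5359/28, 2545/28]
+L5 (α=2/5) → [7723/140, 26549/140, 14019/140]
+L6 (α=6/7) → [133723/980, 132389/980, 65259/980]
+L7 (α=1/4) → [458009/3920, 617667/3920, 237917/3920]
→ [117, 158, 61]

at x=2,y=0 over L1,L2,L4,L5,L6,L7:
+L1 (α=1/4) → [31/4, 20, 143/4]
+L2 (α=1/8) → [1149/32, 171/4, 1561/32]
+L4 (α=2/3) → [5119/32, 569/4, 15001/96]
+L5 (α=2/3) → [5717/32, 1465/12, 55705/288]
+L6 (α=1/7) → [17503/112, 237/2, 65113/336]
+L7 (α=1/4) → [72109/448, 1039/8, 92553/448]
= [161, 130, 207]

query (1,1) [L1,L2,L4,L5,L6,L7] — begin 0,0,0
L1 α=1/2: [17, 167/2, 89/2]
L2 α=2/5: [427/5, 761/10, 867/10]
L4 α=2/3: [609/5, 1487/10, 3227/30]
L5 α=1/2: [592/5, 3277/20, 6857/60]
L6 α=1/3: [1874/15, 3287/30, 11387/90]
L7 α=1/2: [3749/30, 6407/60, 29387/180]
= [125, 107, 163]


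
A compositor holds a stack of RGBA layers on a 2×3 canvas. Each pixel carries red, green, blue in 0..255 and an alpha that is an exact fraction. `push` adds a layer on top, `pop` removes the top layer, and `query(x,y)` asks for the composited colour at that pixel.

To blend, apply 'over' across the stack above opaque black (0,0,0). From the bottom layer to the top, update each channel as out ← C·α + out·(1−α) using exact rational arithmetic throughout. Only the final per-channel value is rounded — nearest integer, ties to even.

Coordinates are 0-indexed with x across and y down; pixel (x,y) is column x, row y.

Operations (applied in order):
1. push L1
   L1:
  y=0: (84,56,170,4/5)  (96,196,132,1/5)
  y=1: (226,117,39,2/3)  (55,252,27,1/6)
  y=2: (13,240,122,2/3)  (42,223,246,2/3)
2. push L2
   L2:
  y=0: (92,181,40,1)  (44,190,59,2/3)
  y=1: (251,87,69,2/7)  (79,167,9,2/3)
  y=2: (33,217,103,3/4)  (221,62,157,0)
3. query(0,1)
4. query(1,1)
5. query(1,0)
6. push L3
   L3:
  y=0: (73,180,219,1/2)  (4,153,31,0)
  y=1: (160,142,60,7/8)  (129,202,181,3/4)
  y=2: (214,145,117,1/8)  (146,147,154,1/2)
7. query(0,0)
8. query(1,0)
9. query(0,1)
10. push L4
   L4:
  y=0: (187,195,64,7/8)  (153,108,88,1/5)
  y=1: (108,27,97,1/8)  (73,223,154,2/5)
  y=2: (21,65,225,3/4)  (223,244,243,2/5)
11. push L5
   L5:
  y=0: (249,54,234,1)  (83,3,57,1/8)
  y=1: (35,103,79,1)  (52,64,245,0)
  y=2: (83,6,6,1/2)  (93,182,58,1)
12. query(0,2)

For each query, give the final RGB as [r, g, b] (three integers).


at x=0,y=1 over L1,L2:
L1 α=2/3: [452/3, 78, 26]
L2 α=2/7: [538/3, 564/7, 268/7]
→ [179, 81, 38]

(1,1) stack=L1,L2; from [0,0,0]:
after L1 α=1/6: [55/6, 42, 9/2]
after L2 α=2/3: [1003/18, 376/3, 15/2]
→ [56, 125, 8]

query (1,0) [L1,L2] — begin 0,0,0
after L1 α=1/5: [96/5, 196/5, 132/5]
after L2 α=2/3: [536/15, 2096/15, 722/15]
rounded: [36, 140, 48]

at x=0,y=0 over L1,L2,L3:
L1 α=4/5: [336/5, 224/5, 136]
L2 α=1: [92, 181, 40]
L3 α=1/2: [165/2, 361/2, 259/2]
rounded: [82, 180, 130]

query (1,0) [L1,L2,L3] — begin 0,0,0
+L1 (α=1/5) → [96/5, 196/5, 132/5]
+L2 (α=2/3) → [536/15, 2096/15, 722/15]
+L3 (α=0) → [536/15, 2096/15, 722/15]
→ [36, 140, 48]

at x=0,y=1 over L1,L2,L3:
L1 α=2/3: [452/3, 78, 26]
L2 α=2/7: [538/3, 564/7, 268/7]
L3 α=7/8: [1949/12, 3761/28, 401/7]
→ [162, 134, 57]

query (0,2) [L1,L2,L3,L4,L5] — begin 0,0,0
L1 α=2/3: [26/3, 160, 244/3]
L2 α=3/4: [323/12, 811/4, 1171/12]
L3 α=1/8: [4829/96, 6257/32, 9601/96]
L4 α=3/4: [10877/384, 12497/128, 74401/384]
L5 α=1/2: [42749/768, 13265/256, 76705/768]
→ [56, 52, 100]


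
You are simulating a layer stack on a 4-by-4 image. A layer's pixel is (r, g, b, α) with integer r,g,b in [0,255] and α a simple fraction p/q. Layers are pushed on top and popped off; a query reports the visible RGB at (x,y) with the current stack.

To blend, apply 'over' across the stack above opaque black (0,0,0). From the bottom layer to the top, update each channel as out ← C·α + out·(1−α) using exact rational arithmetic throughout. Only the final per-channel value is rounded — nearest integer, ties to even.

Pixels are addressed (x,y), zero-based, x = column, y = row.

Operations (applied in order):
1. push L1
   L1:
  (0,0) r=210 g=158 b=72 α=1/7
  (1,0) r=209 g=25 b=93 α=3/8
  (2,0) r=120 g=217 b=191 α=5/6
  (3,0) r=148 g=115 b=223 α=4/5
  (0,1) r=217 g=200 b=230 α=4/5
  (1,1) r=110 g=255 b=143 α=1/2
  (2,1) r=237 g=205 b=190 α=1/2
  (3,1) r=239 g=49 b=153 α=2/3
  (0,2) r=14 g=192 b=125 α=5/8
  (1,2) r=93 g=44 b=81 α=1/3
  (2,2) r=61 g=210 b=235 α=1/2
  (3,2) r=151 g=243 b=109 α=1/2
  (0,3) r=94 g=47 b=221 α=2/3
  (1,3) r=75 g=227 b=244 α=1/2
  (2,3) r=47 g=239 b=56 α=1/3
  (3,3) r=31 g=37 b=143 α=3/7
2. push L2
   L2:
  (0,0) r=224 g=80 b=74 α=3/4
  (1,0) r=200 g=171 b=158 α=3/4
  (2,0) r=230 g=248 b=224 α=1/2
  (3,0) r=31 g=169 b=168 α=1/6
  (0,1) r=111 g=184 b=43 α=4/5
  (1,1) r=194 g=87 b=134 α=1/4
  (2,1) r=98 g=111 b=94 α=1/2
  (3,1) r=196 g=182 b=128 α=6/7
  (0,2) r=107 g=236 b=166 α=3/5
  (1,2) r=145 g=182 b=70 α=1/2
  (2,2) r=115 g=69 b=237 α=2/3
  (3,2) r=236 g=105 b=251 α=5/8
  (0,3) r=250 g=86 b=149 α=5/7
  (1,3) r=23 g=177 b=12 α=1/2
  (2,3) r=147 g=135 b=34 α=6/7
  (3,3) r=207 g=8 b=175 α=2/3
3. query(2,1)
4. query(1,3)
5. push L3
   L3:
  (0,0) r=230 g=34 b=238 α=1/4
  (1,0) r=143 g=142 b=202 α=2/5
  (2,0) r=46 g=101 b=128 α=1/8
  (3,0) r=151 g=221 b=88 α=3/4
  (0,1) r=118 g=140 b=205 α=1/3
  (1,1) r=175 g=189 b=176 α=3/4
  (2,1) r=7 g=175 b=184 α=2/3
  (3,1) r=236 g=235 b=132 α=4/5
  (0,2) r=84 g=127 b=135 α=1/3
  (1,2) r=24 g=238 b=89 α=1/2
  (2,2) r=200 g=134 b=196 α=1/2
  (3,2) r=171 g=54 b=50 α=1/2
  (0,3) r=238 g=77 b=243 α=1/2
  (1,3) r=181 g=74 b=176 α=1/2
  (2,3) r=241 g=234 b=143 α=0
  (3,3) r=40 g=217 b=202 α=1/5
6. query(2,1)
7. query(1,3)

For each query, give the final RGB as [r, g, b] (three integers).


query (2,1) [L1,L2] — begin 0,0,0
+L1 (α=1/2) → [237/2, 205/2, 95]
+L2 (α=1/2) → [433/4, 427/4, 189/2]
= [108, 107, 94]

(1,3) stack=L1,L2; from [0,0,0]:
+L1 (α=1/2) → [75/2, 227/2, 122]
+L2 (α=1/2) → [121/4, 581/4, 67]
= [30, 145, 67]

query (2,1) [L1,L2,L3] — begin 0,0,0
L1 α=1/2: [237/2, 205/2, 95]
L2 α=1/2: [433/4, 427/4, 189/2]
L3 α=2/3: [163/4, 609/4, 925/6]
= [41, 152, 154]

query (1,3) [L1,L2,L3] — begin 0,0,0
+L1 (α=1/2) → [75/2, 227/2, 122]
+L2 (α=1/2) → [121/4, 581/4, 67]
+L3 (α=1/2) → [845/8, 877/8, 243/2]
→ [106, 110, 122]


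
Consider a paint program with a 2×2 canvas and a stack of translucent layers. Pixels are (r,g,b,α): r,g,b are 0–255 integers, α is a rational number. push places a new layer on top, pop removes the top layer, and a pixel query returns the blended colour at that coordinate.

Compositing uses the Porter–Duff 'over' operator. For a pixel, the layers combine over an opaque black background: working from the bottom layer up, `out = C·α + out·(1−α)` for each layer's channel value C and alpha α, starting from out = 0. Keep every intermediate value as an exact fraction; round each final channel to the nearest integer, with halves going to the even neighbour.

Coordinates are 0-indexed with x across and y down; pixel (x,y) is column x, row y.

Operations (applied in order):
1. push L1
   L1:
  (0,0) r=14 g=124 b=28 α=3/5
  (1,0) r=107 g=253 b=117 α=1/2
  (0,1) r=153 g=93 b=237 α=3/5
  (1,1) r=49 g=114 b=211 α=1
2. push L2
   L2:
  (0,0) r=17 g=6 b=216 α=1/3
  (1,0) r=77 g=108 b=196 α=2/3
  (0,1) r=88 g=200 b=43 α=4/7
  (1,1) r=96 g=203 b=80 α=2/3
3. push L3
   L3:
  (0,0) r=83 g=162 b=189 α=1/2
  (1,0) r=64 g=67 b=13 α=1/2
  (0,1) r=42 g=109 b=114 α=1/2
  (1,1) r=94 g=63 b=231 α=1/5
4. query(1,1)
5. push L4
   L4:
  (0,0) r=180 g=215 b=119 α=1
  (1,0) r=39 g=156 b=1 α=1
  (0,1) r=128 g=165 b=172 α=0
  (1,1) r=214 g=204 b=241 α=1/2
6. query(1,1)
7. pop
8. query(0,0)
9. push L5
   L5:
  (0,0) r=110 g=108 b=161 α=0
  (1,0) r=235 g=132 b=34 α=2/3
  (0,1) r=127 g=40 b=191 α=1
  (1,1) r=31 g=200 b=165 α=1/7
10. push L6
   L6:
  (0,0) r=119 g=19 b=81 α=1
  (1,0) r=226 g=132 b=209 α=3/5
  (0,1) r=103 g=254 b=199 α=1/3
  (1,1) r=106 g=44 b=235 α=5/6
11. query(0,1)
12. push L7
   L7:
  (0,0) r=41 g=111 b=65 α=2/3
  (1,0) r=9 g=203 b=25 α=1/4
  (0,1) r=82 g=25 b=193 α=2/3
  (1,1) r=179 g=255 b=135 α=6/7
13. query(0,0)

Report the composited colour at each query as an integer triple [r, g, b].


at x=1,y=1 over L1,L2,L3:
after L1 α=1: [49, 114, 211]
after L2 α=2/3: [241/3, 520/3, 371/3]
after L3 α=1/5: [1246/15, 2269/15, 2177/15]
= [83, 151, 145]

query (1,1) [L1,L2,L3,L4] — begin 0,0,0
after L1 α=1: [49, 114, 211]
after L2 α=2/3: [241/3, 520/3, 371/3]
after L3 α=1/5: [1246/15, 2269/15, 2177/15]
after L4 α=1/2: [2228/15, 5329/30, 2896/15]
= [149, 178, 193]

at x=0,y=0 over L1,L2,L3:
+L1 (α=3/5) → [42/5, 372/5, 84/5]
+L2 (α=1/3) → [169/15, 258/5, 416/5]
+L3 (α=1/2) → [707/15, 534/5, 1361/10]
= [47, 107, 136]

at x=0,y=1 over L1,L2,L3,L5,L6:
after L1 α=3/5: [459/5, 279/5, 711/5]
after L2 α=4/7: [3137/35, 691/5, 2993/35]
after L3 α=1/2: [4607/70, 618/5, 6983/70]
after L5 α=1: [127, 40, 191]
after L6 α=1/3: [119, 334/3, 581/3]
rounded: [119, 111, 194]

query (0,0) [L1,L2,L3,L5,L6,L7] — begin 0,0,0
L1 α=3/5: [42/5, 372/5, 84/5]
L2 α=1/3: [169/15, 258/5, 416/5]
L3 α=1/2: [707/15, 534/5, 1361/10]
L5 α=0: [707/15, 534/5, 1361/10]
L6 α=1: [119, 19, 81]
L7 α=2/3: [67, 241/3, 211/3]
= [67, 80, 70]


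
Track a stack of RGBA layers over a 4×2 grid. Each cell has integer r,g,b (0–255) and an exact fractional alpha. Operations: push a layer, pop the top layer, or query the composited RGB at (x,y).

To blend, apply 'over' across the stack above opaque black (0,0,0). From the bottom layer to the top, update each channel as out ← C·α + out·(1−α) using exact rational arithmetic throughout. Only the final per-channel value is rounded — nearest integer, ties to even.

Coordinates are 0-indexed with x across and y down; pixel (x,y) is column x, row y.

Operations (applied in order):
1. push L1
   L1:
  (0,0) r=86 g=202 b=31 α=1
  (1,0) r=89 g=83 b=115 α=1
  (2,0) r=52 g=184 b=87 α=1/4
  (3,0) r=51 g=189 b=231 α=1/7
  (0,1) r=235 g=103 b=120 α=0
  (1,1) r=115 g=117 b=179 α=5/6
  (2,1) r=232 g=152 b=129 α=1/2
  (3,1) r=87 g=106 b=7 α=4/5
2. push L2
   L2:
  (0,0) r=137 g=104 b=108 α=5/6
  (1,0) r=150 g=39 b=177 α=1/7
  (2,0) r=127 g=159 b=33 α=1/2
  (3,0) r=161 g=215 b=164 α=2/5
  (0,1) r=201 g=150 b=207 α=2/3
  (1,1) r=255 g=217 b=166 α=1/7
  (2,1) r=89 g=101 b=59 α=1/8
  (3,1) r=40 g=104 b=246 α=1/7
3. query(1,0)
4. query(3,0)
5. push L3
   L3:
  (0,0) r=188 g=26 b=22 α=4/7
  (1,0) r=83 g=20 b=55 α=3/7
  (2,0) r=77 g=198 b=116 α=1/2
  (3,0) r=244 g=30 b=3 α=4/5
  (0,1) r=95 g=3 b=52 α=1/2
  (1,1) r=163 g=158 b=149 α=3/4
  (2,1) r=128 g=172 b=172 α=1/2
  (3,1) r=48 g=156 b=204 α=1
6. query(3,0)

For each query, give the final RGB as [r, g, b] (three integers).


(1,0) stack=L1,L2; from [0,0,0]:
+L1 (α=1) → [89, 83, 115]
+L2 (α=1/7) → [684/7, 537/7, 867/7]
rounded: [98, 77, 124]

(3,0) stack=L1,L2; from [0,0,0]:
+L1 (α=1/7) → [51/7, 27, 33]
+L2 (α=2/5) → [2407/35, 511/5, 427/5]
= [69, 102, 85]

at x=3,y=0 over L1,L2,L3:
+L1 (α=1/7) → [51/7, 27, 33]
+L2 (α=2/5) → [2407/35, 511/5, 427/5]
+L3 (α=4/5) → [36567/175, 1111/25, 487/25]
rounded: [209, 44, 19]


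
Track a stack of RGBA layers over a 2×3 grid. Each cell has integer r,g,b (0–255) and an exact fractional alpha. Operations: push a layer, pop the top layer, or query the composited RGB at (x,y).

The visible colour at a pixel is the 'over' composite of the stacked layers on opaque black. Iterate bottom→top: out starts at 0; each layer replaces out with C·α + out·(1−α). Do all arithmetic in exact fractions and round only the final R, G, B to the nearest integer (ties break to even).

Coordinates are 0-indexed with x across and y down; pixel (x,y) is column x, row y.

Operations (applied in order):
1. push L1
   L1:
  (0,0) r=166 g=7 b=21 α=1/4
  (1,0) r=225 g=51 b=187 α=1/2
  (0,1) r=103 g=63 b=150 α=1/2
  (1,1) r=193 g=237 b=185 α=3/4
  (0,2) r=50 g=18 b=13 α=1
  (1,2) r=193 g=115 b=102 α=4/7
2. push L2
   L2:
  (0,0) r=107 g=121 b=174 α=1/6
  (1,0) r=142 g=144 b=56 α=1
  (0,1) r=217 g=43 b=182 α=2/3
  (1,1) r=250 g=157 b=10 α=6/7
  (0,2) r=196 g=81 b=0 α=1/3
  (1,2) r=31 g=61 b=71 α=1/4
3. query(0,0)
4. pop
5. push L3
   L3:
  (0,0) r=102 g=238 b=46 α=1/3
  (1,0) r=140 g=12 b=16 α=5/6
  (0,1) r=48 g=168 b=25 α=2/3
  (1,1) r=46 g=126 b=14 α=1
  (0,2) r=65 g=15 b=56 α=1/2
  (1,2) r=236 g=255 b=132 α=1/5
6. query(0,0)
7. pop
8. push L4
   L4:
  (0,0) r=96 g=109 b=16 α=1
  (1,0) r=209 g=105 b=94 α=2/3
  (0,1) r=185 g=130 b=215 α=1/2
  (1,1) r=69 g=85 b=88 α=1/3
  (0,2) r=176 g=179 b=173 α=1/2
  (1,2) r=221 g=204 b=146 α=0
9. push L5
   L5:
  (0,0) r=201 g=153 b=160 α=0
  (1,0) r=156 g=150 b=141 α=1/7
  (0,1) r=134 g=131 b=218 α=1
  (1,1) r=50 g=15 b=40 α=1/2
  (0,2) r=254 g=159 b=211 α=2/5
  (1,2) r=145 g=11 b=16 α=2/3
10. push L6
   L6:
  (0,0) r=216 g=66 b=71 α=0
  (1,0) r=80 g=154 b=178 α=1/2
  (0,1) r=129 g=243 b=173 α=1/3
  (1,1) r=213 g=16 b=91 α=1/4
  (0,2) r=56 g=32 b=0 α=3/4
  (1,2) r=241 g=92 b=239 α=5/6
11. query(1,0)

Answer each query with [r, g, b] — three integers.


query (0,0) [L1,L2] — begin 0,0,0
after L1 α=1/4: [83/2, 7/4, 21/4]
after L2 α=1/6: [629/12, 173/8, 267/8]
= [52, 22, 33]

query (0,0) [L1,L3] — begin 0,0,0
after L1 α=1/4: [83/2, 7/4, 21/4]
after L3 α=1/3: [185/3, 161/2, 113/6]
rounded: [62, 80, 19]

at x=1,y=0 over L1,L4,L5,L6:
after L1 α=1/2: [225/2, 51/2, 187/2]
after L4 α=2/3: [1061/6, 157/2, 563/6]
after L5 α=1/7: [1217/7, 621/7, 704/7]
after L6 α=1/2: [1777/14, 1699/14, 975/7]
rounded: [127, 121, 139]


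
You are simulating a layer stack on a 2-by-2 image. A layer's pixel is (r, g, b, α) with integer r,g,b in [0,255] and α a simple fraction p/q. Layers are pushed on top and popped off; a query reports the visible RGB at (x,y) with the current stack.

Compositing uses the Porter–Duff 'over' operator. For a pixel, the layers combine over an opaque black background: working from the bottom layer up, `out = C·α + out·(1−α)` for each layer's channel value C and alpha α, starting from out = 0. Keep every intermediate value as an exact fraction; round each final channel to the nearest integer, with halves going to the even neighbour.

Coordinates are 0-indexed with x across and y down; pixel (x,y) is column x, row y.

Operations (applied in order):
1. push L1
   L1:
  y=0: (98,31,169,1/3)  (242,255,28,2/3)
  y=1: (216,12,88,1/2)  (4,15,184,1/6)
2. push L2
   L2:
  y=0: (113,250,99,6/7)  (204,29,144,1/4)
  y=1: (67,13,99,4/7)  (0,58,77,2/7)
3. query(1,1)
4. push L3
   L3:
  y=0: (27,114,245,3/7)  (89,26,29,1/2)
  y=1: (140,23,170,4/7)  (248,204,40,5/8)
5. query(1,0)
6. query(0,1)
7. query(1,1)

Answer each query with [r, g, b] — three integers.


query (1,1) [L1,L2] — begin 0,0,0
after L1 α=1/6: [2/3, 5/2, 92/3]
after L2 α=2/7: [10/21, 257/14, 922/21]
→ [0, 18, 44]

(1,0) stack=L1,L2,L3; from [0,0,0]:
+L1 (α=2/3) → [484/3, 170, 56/3]
+L2 (α=1/4) → [172, 539/4, 50]
+L3 (α=1/2) → [261/2, 643/8, 79/2]
= [130, 80, 40]

(0,1) stack=L1,L2,L3; from [0,0,0]:
after L1 α=1/2: [108, 6, 44]
after L2 α=4/7: [592/7, 10, 528/7]
after L3 α=4/7: [5696/49, 122/7, 6344/49]
rounded: [116, 17, 129]

query (1,1) [L1,L2,L3] — begin 0,0,0
L1 α=1/6: [2/3, 5/2, 92/3]
L2 α=2/7: [10/21, 257/14, 922/21]
L3 α=5/8: [4345/28, 15051/112, 1161/28]
→ [155, 134, 41]
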